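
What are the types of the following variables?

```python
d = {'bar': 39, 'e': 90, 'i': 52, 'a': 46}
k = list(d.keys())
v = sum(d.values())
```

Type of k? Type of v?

list() converts to list; sum of ints is int

list, int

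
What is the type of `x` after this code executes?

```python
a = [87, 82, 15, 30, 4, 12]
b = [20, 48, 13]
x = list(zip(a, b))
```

list(zip()) returns a list of tuples

list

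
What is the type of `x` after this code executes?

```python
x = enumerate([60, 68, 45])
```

enumerate() returns an enumerate object

enumerate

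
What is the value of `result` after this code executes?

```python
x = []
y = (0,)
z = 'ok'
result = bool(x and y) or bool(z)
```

x = []; y = (0,); z = 'ok'; result = True

True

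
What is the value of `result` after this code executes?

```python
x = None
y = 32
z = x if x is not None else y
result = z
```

x = None; y = 32; z = 32; result = 32

32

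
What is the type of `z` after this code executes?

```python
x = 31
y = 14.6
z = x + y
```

int + float = float

float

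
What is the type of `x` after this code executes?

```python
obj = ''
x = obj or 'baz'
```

'or' returns first truthy value (str)

str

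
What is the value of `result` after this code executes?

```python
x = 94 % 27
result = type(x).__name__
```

x is int; result = 'int'

'int'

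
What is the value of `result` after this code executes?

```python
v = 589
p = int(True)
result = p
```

v = 589; p = 1; result = 1

1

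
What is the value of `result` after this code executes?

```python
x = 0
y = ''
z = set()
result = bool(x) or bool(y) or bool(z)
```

x = 0; y = ''; z = set(); result = False

False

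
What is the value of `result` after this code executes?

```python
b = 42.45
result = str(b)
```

b = 42.45; result = '42.45'

'42.45'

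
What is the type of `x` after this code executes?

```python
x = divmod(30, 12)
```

divmod() returns tuple of (quotient, remainder)

tuple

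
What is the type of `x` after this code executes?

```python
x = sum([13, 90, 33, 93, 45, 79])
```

sum() of ints returns int

int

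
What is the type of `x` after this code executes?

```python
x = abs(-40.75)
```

abs() of float returns float

float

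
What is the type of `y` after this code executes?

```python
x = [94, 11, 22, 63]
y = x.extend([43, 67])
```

list.extend() returns None

NoneType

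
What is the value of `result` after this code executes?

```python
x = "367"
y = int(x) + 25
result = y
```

x = '367'; y = 392; result = 392

392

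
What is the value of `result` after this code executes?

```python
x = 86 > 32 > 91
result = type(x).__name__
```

x is bool; result = 'bool'

'bool'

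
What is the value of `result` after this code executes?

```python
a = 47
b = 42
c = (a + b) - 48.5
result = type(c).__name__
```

a is int; b is int; c is float; result = 'float'

'float'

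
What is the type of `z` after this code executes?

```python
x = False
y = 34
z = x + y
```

bool + int = int (bool is subclass of int)

int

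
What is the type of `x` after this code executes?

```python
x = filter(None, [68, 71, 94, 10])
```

filter() returns a filter object

filter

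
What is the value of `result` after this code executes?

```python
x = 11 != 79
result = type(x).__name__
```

x is bool; result = 'bool'

'bool'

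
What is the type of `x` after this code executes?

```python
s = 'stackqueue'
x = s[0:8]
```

Slicing a str returns str

str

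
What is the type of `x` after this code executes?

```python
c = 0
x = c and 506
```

'and' returns first falsy value (0 is int)

int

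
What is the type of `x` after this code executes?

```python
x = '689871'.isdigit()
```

str.isdigit() returns bool

bool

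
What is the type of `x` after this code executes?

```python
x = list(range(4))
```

list(range()) returns list

list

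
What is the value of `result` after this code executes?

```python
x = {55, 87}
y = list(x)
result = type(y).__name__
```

x is set; y is list; result = 'list'

'list'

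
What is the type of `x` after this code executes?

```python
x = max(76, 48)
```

max() of ints returns int

int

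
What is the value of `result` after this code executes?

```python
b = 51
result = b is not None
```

b = 51; result = True

True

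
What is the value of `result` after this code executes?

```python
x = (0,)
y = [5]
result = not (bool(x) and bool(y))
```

x = (0,); y = [5]; result = False

False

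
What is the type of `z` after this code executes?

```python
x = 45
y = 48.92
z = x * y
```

int * float = float

float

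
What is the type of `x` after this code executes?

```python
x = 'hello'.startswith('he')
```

str.startswith() returns bool

bool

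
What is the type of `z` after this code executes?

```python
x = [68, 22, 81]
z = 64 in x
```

'in' operator returns bool

bool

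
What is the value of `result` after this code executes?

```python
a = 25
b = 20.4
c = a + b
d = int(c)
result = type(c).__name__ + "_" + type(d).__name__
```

a is int; b is float; c is float; d is int; result = 'float_int'

'float_int'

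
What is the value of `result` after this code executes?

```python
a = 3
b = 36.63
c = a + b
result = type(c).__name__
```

a is int; b is float; c is float; result = 'float'

'float'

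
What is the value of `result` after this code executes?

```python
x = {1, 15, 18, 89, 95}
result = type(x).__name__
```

x is set; result = 'set'

'set'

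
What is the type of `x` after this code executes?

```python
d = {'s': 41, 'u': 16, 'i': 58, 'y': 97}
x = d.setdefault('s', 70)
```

dict.setdefault() returns the (existing or default) value

int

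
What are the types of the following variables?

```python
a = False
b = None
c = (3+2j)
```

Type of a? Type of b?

a is assigned the constant False, which has type bool; b is assigned None, whose type is NoneType

bool, NoneType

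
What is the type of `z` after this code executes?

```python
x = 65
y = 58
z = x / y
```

int / int = float

float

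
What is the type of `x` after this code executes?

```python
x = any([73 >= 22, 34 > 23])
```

any() returns bool

bool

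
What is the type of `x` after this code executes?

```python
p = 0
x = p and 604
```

'and' returns first falsy value (0 is int)

int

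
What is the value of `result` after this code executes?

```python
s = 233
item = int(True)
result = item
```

s = 233; item = 1; result = 1

1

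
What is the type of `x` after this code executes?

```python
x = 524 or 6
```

'or' returns first truthy value (int)

int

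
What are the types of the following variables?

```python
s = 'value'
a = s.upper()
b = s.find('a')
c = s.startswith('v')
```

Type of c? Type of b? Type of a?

startswith() returns bool; find() returns int; upper() returns str

bool, int, str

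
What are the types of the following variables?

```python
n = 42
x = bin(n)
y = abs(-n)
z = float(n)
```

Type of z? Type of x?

float() returns float; bin() returns str

float, str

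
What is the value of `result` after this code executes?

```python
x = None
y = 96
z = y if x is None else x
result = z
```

x = None; y = 96; z = 96; result = 96

96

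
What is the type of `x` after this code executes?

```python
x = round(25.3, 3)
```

round() with decimal places returns float

float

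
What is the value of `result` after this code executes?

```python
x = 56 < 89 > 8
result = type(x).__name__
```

x is bool; result = 'bool'

'bool'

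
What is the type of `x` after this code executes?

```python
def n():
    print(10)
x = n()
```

Function without return returns None

NoneType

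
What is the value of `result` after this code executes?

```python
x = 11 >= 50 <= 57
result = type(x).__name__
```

x is bool; result = 'bool'

'bool'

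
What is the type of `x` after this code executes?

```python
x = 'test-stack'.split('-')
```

str.split() returns list

list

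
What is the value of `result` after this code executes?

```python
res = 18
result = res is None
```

res = 18; result = False

False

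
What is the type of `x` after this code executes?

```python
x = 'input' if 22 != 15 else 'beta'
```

Both branches of conditional are str

str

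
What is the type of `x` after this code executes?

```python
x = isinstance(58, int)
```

isinstance() returns bool

bool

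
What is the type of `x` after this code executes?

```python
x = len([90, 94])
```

len() always returns int

int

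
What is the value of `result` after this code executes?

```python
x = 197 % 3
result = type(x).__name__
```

x is int; result = 'int'

'int'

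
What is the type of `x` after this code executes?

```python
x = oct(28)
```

oct() returns str representation

str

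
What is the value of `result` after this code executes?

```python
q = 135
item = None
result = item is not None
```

q = 135; item = None; result = False

False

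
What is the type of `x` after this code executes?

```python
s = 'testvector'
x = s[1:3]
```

Slicing a str returns str

str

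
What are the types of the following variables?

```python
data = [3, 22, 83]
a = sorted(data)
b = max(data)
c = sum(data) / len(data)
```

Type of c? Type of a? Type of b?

int / int = float; sorted() returns list; max of ints returns int

float, list, int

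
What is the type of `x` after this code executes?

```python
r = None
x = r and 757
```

'and' returns first falsy value (None)

NoneType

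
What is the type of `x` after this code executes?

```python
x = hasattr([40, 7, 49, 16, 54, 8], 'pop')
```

hasattr() returns bool

bool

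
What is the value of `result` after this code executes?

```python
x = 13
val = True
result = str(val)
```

x = 13; val = True; result = 'True'

'True'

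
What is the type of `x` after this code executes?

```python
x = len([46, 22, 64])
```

len() always returns int

int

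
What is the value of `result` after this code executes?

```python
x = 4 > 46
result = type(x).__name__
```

x is bool; result = 'bool'

'bool'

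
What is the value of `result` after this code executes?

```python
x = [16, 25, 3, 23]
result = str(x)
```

x = [16, 25, 3, 23]; result = '[16, 25, 3, 23]'

'[16, 25, 3, 23]'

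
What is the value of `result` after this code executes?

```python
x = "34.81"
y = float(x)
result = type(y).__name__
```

x is str; y is float; result = 'float'

'float'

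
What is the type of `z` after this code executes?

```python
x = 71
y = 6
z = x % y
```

int % int = int

int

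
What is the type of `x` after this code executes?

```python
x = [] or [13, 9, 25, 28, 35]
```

'or' returns first truthy value (list)

list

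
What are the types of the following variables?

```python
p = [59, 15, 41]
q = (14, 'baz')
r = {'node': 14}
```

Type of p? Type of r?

p is assigned a list literal (square brackets); r is assigned a dict literal ({key: value})

list, dict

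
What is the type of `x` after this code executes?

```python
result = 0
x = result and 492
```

'and' returns first falsy value (0 is int)

int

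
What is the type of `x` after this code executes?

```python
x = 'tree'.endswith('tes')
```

str.endswith() returns bool

bool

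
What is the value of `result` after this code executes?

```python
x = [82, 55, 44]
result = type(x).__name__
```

x is list; result = 'list'

'list'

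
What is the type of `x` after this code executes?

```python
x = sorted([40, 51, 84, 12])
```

sorted() always returns list

list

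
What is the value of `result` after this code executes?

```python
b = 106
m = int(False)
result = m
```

b = 106; m = 0; result = 0

0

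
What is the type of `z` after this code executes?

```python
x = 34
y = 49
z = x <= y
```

Comparison returns bool

bool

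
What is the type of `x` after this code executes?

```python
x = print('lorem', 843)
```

print() returns None

NoneType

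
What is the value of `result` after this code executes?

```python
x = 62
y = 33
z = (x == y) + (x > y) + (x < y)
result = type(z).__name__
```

x is int; y is int; z is int; result = 'int'

'int'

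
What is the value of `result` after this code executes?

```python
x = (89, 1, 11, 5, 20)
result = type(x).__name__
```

x is tuple; result = 'tuple'

'tuple'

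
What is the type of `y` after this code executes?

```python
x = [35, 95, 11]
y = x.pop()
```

list.pop() returns the popped element

int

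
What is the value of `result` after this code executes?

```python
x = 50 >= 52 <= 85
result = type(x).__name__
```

x is bool; result = 'bool'

'bool'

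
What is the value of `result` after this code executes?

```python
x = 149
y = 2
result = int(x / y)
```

x = 149; y = 2; result = 74

74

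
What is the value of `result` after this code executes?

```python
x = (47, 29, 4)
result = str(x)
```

x = (47, 29, 4); result = '(47, 29, 4)'

'(47, 29, 4)'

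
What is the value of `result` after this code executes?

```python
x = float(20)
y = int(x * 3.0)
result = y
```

x = 20.0; y = 60; result = 60

60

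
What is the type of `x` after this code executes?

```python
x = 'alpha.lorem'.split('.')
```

str.split() returns list

list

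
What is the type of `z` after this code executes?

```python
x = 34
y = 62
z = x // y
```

int // int = int

int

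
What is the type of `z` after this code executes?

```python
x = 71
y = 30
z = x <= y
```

Comparison returns bool

bool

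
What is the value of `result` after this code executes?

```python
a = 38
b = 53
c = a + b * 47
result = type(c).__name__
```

a is int; b is int; c is int; result = 'int'

'int'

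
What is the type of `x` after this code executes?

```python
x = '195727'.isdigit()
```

str.isdigit() returns bool

bool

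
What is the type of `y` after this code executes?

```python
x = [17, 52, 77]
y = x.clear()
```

list.clear() returns None

NoneType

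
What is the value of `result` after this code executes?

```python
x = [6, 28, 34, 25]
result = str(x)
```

x = [6, 28, 34, 25]; result = '[6, 28, 34, 25]'

'[6, 28, 34, 25]'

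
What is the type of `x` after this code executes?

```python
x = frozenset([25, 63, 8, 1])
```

frozenset() returns frozenset

frozenset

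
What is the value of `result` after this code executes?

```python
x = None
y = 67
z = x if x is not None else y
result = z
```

x = None; y = 67; z = 67; result = 67

67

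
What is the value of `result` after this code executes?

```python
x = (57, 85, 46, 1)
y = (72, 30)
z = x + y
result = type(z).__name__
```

x is tuple; y is tuple; z is tuple; result = 'tuple'

'tuple'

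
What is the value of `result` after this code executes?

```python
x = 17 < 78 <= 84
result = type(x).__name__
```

x is bool; result = 'bool'

'bool'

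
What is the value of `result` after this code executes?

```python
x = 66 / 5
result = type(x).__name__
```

x is float; result = 'float'

'float'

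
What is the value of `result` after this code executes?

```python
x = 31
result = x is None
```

x = 31; result = False

False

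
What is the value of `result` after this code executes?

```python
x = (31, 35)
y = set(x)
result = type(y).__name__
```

x is tuple; y is set; result = 'set'

'set'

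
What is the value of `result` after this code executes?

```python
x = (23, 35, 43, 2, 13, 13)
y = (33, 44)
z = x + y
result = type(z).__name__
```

x is tuple; y is tuple; z is tuple; result = 'tuple'

'tuple'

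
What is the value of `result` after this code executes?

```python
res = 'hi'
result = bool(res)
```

res = 'hi'; result = True

True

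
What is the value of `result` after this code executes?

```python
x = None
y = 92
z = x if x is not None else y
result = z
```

x = None; y = 92; z = 92; result = 92

92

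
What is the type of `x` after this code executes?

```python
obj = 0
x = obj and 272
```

'and' returns first falsy value (0 is int)

int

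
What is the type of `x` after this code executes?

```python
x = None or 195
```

'or' with None returns the other truthy value

int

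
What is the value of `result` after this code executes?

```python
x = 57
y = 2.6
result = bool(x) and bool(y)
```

x = 57; y = 2.6; result = True

True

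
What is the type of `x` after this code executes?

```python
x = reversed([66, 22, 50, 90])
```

reversed() on a list returns list_reverseiterator

list_reverseiterator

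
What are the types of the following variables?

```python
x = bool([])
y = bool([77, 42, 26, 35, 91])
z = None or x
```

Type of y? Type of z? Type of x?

bool() returns bool; None or bool returns the bool; bool() returns bool

bool, bool, bool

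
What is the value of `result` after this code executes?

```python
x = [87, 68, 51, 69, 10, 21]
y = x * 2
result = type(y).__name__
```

x is list; y is list; result = 'list'

'list'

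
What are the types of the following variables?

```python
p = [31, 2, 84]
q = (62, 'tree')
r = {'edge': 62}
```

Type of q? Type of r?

q is assigned a tuple (parenthesized, comma-separated values); r is assigned a dict literal ({key: value})

tuple, dict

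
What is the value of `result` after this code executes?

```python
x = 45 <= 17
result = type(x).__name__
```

x is bool; result = 'bool'

'bool'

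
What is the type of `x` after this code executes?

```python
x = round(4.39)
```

round() with no decimal places returns int

int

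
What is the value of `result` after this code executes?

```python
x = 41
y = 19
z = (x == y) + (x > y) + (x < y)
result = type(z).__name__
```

x is int; y is int; z is int; result = 'int'

'int'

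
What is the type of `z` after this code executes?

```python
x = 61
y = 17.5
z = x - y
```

int - float = float

float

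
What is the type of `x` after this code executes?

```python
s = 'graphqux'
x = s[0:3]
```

Slicing a str returns str

str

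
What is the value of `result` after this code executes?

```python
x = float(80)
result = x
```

x = 80.0; result = 80.0

80.0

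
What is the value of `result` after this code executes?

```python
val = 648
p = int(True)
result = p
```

val = 648; p = 1; result = 1

1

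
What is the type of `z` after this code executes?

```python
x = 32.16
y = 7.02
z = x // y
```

float // float = float

float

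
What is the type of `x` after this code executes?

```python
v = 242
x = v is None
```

'is' comparison returns bool

bool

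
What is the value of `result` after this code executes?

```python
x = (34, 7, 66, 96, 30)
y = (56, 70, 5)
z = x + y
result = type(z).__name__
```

x is tuple; y is tuple; z is tuple; result = 'tuple'

'tuple'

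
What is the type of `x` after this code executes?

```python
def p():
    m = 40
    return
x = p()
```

Bare return returns None

NoneType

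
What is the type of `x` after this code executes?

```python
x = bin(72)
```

bin() returns str representation

str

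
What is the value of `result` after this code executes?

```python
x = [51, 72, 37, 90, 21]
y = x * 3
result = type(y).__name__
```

x is list; y is list; result = 'list'

'list'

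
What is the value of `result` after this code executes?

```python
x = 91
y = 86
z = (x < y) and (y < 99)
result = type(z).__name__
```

x is int; y is int; z is bool; result = 'bool'

'bool'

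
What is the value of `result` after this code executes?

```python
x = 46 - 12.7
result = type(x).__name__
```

x is float; result = 'float'

'float'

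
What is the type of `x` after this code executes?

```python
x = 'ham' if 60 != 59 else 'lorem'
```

Both branches of conditional are str

str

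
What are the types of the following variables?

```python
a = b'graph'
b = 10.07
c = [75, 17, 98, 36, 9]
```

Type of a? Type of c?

a is assigned a bytes literal (b'...' prefix); c is assigned a list literal (square brackets)

bytes, list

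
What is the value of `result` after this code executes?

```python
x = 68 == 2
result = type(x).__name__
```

x is bool; result = 'bool'

'bool'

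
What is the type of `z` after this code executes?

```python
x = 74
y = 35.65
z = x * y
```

int * float = float

float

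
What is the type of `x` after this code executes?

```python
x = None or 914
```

'or' with None returns the other truthy value

int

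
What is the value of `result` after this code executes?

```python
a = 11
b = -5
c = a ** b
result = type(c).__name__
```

a is int; b is int; c is float; result = 'float'

'float'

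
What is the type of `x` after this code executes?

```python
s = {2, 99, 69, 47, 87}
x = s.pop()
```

Popping from set[int] returns int

int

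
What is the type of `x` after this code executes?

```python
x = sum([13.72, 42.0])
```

sum() of floats returns float

float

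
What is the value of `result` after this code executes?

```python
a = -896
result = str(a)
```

a = -896; result = '-896'

'-896'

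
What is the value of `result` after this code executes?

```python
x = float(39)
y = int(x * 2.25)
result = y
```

x = 39.0; y = 87; result = 87

87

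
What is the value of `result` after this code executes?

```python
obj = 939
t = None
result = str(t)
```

obj = 939; t = None; result = 'None'

'None'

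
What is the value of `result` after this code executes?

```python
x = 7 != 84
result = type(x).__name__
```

x is bool; result = 'bool'

'bool'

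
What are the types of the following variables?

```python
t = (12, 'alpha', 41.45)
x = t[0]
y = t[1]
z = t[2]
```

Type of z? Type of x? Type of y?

tuple[2] is float; tuple[0] is int; tuple[1] is str

float, int, str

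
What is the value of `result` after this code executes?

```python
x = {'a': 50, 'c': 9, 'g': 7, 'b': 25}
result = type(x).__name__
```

x is dict; result = 'dict'

'dict'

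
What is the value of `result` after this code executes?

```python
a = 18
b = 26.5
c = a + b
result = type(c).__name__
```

a is int; b is float; c is float; result = 'float'

'float'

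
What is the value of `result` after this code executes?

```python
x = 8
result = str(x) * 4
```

x = 8; result = '8888'

'8888'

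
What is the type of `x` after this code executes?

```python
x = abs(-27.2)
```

abs() of float returns float

float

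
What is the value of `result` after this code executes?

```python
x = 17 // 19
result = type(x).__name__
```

x is int; result = 'int'

'int'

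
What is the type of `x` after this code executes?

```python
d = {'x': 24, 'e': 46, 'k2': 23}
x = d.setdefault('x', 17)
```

dict.setdefault() returns the (existing or default) value

int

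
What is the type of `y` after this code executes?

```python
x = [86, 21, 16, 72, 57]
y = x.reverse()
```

list.reverse() returns None

NoneType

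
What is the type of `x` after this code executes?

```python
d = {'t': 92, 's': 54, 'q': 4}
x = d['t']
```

Accessing dict[str, int] with str key returns int

int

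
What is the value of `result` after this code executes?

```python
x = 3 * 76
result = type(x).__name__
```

x is int; result = 'int'

'int'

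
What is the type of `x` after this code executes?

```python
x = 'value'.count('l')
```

str.count() returns int

int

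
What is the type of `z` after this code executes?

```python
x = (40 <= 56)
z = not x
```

'not' returns bool

bool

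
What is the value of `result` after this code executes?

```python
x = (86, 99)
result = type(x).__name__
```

x is tuple; result = 'tuple'

'tuple'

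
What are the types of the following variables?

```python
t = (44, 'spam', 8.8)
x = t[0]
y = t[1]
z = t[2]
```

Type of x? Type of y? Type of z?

tuple[0] is int; tuple[1] is str; tuple[2] is float

int, str, float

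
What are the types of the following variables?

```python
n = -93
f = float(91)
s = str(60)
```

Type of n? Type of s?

n is assigned a bare integer (no decimal point), so it is an int; s is assigned the result of calling str(), which returns a str

int, str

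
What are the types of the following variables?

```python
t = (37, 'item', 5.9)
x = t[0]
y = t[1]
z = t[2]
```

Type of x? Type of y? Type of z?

tuple[0] is int; tuple[1] is str; tuple[2] is float

int, str, float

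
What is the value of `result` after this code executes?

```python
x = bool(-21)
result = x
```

x = True; result = True

True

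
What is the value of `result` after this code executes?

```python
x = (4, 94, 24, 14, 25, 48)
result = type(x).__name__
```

x is tuple; result = 'tuple'

'tuple'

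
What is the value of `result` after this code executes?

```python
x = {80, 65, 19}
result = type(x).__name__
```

x is set; result = 'set'

'set'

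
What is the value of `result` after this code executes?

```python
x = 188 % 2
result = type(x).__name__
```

x is int; result = 'int'

'int'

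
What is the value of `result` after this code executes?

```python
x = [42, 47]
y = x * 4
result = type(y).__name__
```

x is list; y is list; result = 'list'

'list'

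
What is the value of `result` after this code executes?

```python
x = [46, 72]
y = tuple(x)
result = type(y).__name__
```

x is list; y is tuple; result = 'tuple'

'tuple'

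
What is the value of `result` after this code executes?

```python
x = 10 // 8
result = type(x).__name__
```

x is int; result = 'int'

'int'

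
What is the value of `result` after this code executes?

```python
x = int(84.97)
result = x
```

x = 84; result = 84

84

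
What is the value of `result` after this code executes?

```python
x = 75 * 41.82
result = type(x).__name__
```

x is float; result = 'float'

'float'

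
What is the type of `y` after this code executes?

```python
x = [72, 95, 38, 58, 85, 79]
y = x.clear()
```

list.clear() returns None

NoneType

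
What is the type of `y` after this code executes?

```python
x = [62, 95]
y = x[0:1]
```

Slicing a list returns a list

list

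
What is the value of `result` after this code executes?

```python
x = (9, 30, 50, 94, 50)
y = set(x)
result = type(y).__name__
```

x is tuple; y is set; result = 'set'

'set'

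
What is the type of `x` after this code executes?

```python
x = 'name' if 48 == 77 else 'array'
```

Both branches of conditional are str

str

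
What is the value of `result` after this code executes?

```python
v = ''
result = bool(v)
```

v = ''; result = False

False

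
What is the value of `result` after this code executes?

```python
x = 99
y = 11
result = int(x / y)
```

x = 99; y = 11; result = 9

9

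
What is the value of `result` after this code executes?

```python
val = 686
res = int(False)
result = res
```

val = 686; res = 0; result = 0

0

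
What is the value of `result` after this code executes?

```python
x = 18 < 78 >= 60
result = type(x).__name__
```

x is bool; result = 'bool'

'bool'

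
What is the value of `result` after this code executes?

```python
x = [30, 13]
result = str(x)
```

x = [30, 13]; result = '[30, 13]'

'[30, 13]'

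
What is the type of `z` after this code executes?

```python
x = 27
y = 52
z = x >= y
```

Comparison returns bool

bool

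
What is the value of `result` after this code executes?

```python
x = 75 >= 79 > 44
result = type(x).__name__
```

x is bool; result = 'bool'

'bool'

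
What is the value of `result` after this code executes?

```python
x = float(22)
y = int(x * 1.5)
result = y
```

x = 22.0; y = 33; result = 33

33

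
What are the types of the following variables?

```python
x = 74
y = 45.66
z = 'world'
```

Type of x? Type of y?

x is assigned a bare integer (no decimal point), so it is an int; y is assigned a number with a decimal point, so it is a float

int, float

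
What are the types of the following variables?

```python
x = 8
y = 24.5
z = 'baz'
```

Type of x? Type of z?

x is assigned a bare integer (no decimal point), so it is an int; z is assigned a quoted string literal, so it is a str

int, str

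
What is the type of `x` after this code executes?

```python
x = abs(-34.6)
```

abs() of float returns float

float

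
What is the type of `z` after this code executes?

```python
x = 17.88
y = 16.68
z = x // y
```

float // float = float

float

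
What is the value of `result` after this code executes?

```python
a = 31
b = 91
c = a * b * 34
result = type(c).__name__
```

a is int; b is int; c is int; result = 'int'

'int'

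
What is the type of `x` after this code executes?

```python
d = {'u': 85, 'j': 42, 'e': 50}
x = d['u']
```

Accessing dict[str, int] with str key returns int

int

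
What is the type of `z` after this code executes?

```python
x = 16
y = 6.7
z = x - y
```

int - float = float

float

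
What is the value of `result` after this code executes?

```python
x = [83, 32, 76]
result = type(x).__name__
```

x is list; result = 'list'

'list'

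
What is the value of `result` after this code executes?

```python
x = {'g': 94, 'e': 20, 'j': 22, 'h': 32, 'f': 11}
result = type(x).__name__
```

x is dict; result = 'dict'

'dict'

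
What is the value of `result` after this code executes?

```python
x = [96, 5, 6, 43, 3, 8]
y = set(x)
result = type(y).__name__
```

x is list; y is set; result = 'set'

'set'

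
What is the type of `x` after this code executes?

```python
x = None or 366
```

'or' with None returns the other truthy value

int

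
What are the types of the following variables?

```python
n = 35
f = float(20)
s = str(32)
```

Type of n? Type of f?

n is assigned a bare integer (no decimal point), so it is an int; f is assigned the result of calling float(), which returns a float

int, float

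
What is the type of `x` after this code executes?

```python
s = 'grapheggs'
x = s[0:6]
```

Slicing a str returns str

str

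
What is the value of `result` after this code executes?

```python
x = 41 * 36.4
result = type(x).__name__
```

x is float; result = 'float'

'float'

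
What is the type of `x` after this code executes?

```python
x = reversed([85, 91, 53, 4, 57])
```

reversed() on a list returns list_reverseiterator

list_reverseiterator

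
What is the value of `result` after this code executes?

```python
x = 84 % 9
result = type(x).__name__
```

x is int; result = 'int'

'int'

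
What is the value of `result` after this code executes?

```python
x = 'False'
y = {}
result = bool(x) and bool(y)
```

x = 'False'; y = {}; result = False

False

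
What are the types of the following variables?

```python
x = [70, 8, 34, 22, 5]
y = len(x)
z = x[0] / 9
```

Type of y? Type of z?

len() returns int; int / int = float

int, float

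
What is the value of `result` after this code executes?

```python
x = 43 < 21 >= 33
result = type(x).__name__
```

x is bool; result = 'bool'

'bool'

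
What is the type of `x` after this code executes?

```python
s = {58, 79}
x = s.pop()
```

Popping from set[int] returns int

int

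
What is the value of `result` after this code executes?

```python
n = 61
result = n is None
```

n = 61; result = False

False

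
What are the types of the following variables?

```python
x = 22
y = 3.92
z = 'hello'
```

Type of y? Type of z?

y is assigned a number with a decimal point, so it is a float; z is assigned a quoted string literal, so it is a str

float, str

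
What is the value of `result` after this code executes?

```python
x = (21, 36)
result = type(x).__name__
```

x is tuple; result = 'tuple'

'tuple'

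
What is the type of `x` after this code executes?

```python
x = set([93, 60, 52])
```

set() constructor returns set

set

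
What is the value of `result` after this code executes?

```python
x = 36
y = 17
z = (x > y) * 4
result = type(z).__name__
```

x is int; y is int; z is int; result = 'int'

'int'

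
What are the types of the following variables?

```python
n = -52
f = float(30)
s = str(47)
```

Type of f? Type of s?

f is assigned the result of calling float(), which returns a float; s is assigned the result of calling str(), which returns a str

float, str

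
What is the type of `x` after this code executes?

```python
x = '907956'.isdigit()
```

str.isdigit() returns bool

bool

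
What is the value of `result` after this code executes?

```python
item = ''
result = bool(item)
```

item = ''; result = False

False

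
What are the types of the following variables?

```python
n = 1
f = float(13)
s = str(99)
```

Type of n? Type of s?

n is assigned a bare integer (no decimal point), so it is an int; s is assigned the result of calling str(), which returns a str

int, str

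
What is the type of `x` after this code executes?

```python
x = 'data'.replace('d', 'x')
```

str.replace() returns str

str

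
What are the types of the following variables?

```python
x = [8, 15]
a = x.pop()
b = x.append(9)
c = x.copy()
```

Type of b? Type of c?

append() returns None; copy() returns list

NoneType, list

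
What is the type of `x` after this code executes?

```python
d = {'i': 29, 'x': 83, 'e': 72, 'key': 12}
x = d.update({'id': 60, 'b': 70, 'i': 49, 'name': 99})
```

dict.update() returns None

NoneType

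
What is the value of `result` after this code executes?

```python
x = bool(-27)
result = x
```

x = True; result = True

True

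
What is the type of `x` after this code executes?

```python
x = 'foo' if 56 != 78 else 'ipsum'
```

Both branches of conditional are str

str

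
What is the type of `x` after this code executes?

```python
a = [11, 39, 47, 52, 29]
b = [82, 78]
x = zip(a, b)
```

zip() returns a zip object

zip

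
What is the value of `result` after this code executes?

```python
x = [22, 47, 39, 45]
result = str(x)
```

x = [22, 47, 39, 45]; result = '[22, 47, 39, 45]'

'[22, 47, 39, 45]'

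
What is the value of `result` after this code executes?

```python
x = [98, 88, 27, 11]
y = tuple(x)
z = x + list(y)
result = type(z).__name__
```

x is list; y is tuple; z is list; result = 'list'

'list'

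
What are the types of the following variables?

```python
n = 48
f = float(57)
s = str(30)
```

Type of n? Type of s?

n is assigned a bare integer (no decimal point), so it is an int; s is assigned the result of calling str(), which returns a str

int, str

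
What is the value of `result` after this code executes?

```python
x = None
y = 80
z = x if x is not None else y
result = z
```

x = None; y = 80; z = 80; result = 80

80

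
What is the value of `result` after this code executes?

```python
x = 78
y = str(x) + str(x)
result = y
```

x = 78; y = '7878'; result = '7878'

'7878'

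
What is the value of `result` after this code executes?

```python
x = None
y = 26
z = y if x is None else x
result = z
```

x = None; y = 26; z = 26; result = 26

26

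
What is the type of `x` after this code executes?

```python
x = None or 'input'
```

'or' with None returns the other truthy value (str)

str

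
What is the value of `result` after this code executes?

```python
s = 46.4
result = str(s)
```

s = 46.4; result = '46.4'

'46.4'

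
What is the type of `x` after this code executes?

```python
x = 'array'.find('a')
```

str.find() returns int index

int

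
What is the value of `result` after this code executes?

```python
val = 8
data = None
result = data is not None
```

val = 8; data = None; result = False

False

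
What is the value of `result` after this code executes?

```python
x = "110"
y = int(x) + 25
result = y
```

x = '110'; y = 135; result = 135

135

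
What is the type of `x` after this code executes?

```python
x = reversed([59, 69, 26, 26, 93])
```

reversed() on a list returns list_reverseiterator

list_reverseiterator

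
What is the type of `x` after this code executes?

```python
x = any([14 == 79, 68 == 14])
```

any() returns bool

bool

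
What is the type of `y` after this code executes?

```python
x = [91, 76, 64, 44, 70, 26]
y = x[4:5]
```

Slicing a list returns a list

list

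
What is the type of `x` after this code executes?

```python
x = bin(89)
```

bin() returns str representation

str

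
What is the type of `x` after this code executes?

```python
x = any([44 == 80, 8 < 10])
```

any() returns bool

bool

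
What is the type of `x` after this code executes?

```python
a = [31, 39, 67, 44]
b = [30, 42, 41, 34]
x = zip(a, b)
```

zip() returns a zip object

zip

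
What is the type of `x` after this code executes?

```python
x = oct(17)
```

oct() returns str representation

str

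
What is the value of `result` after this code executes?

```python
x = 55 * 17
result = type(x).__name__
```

x is int; result = 'int'

'int'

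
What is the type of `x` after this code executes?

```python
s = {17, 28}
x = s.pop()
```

Popping from set[int] returns int

int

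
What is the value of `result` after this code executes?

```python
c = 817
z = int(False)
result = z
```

c = 817; z = 0; result = 0

0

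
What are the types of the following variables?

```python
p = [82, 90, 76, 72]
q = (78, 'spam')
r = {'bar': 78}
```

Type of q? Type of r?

q is assigned a tuple (parenthesized, comma-separated values); r is assigned a dict literal ({key: value})

tuple, dict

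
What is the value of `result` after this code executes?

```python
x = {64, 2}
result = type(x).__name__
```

x is set; result = 'set'

'set'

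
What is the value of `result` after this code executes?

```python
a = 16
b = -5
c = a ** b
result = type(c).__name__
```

a is int; b is int; c is float; result = 'float'

'float'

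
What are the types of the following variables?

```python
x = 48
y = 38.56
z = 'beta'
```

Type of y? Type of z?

y is assigned a number with a decimal point, so it is a float; z is assigned a quoted string literal, so it is a str

float, str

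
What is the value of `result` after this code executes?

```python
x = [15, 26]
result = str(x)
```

x = [15, 26]; result = '[15, 26]'

'[15, 26]'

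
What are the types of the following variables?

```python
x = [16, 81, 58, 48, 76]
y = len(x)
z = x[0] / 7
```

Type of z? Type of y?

int / int = float; len() returns int

float, int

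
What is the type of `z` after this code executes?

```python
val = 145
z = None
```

None has type NoneType

NoneType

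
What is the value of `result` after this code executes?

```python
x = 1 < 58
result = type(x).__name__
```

x is bool; result = 'bool'

'bool'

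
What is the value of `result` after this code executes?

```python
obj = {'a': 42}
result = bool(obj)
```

obj = {'a': 42}; result = True

True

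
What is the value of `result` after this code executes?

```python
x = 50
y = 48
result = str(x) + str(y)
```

x = 50; y = 48; result = '5048'

'5048'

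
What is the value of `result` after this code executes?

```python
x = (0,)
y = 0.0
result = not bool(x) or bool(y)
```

x = (0,); y = 0.0; result = False

False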